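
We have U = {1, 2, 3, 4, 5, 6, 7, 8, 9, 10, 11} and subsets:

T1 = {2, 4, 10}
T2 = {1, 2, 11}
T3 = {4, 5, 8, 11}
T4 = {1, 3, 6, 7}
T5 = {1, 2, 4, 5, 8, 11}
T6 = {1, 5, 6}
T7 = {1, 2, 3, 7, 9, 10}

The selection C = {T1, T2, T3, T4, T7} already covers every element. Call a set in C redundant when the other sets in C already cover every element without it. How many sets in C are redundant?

Drop T1: the rest still cover every element — redundant.
Drop T2: the rest still cover every element — redundant.
Drop T3: 5, 8 uncovered — not redundant.
Drop T4: 6 uncovered — not redundant.
Drop T7: 9 uncovered — not redundant.
2 redundant: T1, T2.

2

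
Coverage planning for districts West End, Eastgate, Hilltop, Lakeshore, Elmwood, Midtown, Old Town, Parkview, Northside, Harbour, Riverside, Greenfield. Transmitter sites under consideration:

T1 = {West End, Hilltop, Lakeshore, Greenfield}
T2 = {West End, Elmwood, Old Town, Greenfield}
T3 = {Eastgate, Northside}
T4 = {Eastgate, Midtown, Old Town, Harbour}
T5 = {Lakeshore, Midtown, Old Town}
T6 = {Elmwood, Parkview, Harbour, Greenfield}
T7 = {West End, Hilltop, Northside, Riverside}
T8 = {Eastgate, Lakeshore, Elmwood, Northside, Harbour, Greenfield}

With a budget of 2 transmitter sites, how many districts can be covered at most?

9

Choosing T7, T8 covers {West End, Eastgate, Hilltop, Lakeshore, Elmwood, Northside, Harbour, Riverside, Greenfield} — 9 districts.
No choice of 2 transmitter sites does better; here Midtown, Old Town, Parkview are left uncovered.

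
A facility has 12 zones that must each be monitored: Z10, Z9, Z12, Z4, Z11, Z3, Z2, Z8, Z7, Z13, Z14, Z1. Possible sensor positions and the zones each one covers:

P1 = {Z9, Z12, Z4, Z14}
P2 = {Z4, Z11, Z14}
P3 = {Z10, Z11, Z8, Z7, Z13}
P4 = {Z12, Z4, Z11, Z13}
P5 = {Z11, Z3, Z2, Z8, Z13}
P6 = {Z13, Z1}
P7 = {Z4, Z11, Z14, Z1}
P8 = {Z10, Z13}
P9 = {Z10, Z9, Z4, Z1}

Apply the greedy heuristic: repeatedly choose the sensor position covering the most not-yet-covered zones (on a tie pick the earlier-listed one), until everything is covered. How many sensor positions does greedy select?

Pick 1: P3 covers 5 new zones (Z10, Z11, Z8, Z7, Z13).
Pick 2: P1 covers 4 new zones (Z9, Z12, Z4, Z14).
Pick 3: P5 covers 2 new zones (Z3, Z2).
Pick 4: P6 covers 1 new zones (Z1).
Greedy uses 4 sensor positions.

4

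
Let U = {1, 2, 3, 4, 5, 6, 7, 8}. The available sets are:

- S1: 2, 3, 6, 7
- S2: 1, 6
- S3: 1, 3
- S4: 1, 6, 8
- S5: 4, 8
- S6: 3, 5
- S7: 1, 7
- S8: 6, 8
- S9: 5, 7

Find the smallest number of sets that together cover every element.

4

S1, S2, S5, S6 together cover {1, 2, 3, 4, 5, 6, 7, 8} — every element.
No 3 of the 9 sets cover everything (all 84 triples fall short), so 4 is minimum.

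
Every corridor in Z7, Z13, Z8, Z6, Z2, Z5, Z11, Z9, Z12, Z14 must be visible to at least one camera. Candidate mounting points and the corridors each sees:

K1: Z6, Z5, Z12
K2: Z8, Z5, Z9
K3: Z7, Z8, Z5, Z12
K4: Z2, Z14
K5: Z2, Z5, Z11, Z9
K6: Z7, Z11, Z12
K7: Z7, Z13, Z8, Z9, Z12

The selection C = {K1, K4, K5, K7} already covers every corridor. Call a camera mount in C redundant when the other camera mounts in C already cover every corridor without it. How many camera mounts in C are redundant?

Drop K1: Z6 uncovered — not redundant.
Drop K4: Z14 uncovered — not redundant.
Drop K5: Z11 uncovered — not redundant.
Drop K7: Z7, Z13, Z8 uncovered — not redundant.
None of the camera mounts in C is redundant.

0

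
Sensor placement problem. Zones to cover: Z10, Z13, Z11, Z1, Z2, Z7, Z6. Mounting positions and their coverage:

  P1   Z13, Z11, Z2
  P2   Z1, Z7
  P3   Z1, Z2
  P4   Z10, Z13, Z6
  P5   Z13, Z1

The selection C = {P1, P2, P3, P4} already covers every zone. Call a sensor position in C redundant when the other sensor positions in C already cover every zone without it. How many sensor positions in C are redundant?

Drop P1: Z11 uncovered — not redundant.
Drop P2: Z7 uncovered — not redundant.
Drop P3: the rest still cover every zone — redundant.
Drop P4: Z10, Z6 uncovered — not redundant.
1 redundant: P3.

1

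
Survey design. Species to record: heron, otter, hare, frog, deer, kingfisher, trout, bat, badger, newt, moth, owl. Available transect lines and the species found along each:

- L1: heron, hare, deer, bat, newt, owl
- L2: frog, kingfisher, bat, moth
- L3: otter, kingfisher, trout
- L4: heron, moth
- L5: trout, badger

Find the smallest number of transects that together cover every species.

L1, L2, L3, L5 together cover {heron, otter, hare, frog, deer, kingfisher, trout, bat, badger, newt, moth, owl} — every species.
No 3 of the 5 transects cover everything (all 10 triples fall short), so 4 is minimum.

4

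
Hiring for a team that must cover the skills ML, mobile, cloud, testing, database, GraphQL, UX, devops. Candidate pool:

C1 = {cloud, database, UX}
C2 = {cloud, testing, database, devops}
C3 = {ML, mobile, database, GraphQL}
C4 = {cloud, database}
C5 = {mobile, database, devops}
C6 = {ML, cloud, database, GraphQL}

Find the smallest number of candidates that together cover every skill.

3

C1, C2, C3 together cover {ML, mobile, cloud, testing, database, GraphQL, UX, devops} — every skill.
No 2 of the 6 candidates cover everything (all 15 pairs fall short), so 3 is minimum.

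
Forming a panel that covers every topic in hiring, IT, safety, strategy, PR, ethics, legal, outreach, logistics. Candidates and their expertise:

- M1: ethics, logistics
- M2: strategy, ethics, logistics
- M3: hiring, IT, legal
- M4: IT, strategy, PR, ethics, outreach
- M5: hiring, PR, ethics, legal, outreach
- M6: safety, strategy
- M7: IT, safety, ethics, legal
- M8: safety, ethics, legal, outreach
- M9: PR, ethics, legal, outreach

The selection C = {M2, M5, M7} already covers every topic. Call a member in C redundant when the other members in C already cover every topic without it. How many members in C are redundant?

0

Drop M2: strategy, logistics uncovered — not redundant.
Drop M5: hiring, PR, outreach uncovered — not redundant.
Drop M7: IT, safety uncovered — not redundant.
None of the members in C is redundant.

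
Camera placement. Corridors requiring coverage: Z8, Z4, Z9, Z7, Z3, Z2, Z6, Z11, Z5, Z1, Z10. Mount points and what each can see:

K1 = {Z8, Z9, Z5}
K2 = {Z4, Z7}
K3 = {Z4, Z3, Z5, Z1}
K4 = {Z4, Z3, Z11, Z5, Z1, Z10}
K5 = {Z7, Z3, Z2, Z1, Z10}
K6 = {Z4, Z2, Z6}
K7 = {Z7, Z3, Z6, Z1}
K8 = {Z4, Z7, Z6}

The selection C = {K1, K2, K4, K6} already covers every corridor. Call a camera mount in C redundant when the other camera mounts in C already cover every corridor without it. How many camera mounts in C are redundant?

Drop K1: Z8, Z9 uncovered — not redundant.
Drop K2: Z7 uncovered — not redundant.
Drop K4: Z3, Z11, Z1, Z10 uncovered — not redundant.
Drop K6: Z2, Z6 uncovered — not redundant.
None of the camera mounts in C is redundant.

0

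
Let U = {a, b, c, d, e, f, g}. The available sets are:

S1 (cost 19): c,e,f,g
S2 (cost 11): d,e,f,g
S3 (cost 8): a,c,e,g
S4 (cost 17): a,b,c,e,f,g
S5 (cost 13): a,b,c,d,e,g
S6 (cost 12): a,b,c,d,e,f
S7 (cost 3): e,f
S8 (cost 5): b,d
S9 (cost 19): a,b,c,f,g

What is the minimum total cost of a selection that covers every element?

16

S5, S7 cover every element at cost 13 + 3 = 16.
Any cover uses at least 2 sets; among all covering selections none totals below 16.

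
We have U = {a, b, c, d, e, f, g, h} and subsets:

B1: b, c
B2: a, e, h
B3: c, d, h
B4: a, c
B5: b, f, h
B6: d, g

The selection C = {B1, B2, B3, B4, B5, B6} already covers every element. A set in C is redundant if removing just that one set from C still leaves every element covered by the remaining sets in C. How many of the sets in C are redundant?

Drop B1: the rest still cover every element — redundant.
Drop B2: e uncovered — not redundant.
Drop B3: the rest still cover every element — redundant.
Drop B4: the rest still cover every element — redundant.
Drop B5: f uncovered — not redundant.
Drop B6: g uncovered — not redundant.
3 redundant: B1, B3, B4.

3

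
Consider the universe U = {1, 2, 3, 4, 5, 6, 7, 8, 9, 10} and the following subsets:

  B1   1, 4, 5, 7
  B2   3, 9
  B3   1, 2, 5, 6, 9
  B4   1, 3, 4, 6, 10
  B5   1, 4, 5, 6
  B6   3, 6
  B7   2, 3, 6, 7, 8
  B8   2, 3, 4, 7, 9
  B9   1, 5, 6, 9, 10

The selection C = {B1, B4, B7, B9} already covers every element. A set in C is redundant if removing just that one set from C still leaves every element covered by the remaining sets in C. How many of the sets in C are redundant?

Drop B1: the rest still cover every element — redundant.
Drop B4: the rest still cover every element — redundant.
Drop B7: 2, 8 uncovered — not redundant.
Drop B9: 9 uncovered — not redundant.
2 redundant: B1, B4.

2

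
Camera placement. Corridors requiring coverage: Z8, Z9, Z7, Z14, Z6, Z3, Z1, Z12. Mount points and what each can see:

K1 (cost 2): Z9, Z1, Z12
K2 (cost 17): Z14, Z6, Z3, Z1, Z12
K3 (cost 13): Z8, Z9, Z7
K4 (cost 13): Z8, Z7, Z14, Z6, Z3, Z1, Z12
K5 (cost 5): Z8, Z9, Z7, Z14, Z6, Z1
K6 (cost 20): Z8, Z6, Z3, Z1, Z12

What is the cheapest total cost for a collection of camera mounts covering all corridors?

15

K1, K4 cover every corridor at cost 2 + 13 = 15.
Any cover uses at least 2 camera mounts; among all covering selections none totals below 15.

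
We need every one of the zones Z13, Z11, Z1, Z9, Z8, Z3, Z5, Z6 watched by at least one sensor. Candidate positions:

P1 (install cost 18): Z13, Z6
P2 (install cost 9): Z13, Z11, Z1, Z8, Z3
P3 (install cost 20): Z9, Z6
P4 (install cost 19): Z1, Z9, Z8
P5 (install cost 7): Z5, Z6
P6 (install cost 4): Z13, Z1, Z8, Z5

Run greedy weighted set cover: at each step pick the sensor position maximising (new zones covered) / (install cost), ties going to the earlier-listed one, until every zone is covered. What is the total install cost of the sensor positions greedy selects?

Pick 1: P6 adds 4 new (Z13, Z1, Z8, Z5) at install cost 4 (ratio 4/4).
Pick 2: P2 adds 2 new (Z11, Z3) at install cost 9 (ratio 2/9).
Pick 3: P5 adds 1 new (Z6) at install cost 7 (ratio 1/7).
Pick 4: P4 adds 1 new (Z9) at install cost 19 (ratio 1/19).
Greedy total install cost: 4 + 9 + 7 + 19 = 39. (The true optimum is 33, so greedy overshoots here.)

39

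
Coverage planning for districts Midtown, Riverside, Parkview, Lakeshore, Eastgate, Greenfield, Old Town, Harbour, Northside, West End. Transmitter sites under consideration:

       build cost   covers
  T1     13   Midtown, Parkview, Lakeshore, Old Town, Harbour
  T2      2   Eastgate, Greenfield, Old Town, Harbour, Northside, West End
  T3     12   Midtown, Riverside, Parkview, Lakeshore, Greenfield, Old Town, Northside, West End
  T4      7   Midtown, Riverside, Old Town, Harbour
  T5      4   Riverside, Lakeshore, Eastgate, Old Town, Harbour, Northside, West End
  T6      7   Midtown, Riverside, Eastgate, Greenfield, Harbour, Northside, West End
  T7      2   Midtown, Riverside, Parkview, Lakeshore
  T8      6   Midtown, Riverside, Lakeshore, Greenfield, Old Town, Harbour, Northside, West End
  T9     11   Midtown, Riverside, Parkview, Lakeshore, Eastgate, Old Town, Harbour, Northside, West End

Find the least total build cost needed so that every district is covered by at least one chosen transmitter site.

4

T2, T7 cover every district at build cost 2 + 2 = 4.
Any cover uses at least 2 transmitter sites; among all covering selections none totals below 4.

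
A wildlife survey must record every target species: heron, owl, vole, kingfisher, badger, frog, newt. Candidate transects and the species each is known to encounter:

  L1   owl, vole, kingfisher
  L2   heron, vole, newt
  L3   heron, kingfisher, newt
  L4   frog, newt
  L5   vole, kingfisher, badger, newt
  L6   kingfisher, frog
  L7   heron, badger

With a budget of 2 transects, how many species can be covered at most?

Choosing L1, L2 covers {heron, owl, vole, kingfisher, newt} — 5 species.
No choice of 2 transects does better; here badger, frog are left uncovered.

5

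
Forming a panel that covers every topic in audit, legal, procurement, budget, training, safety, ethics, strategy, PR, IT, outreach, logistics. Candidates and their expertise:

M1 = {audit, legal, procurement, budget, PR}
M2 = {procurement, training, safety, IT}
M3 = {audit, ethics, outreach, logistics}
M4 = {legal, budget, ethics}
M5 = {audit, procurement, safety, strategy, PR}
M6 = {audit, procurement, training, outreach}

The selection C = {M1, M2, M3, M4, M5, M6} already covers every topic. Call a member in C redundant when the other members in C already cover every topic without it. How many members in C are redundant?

3

Drop M1: the rest still cover every topic — redundant.
Drop M2: IT uncovered — not redundant.
Drop M3: logistics uncovered — not redundant.
Drop M4: the rest still cover every topic — redundant.
Drop M5: strategy uncovered — not redundant.
Drop M6: the rest still cover every topic — redundant.
3 redundant: M1, M4, M6.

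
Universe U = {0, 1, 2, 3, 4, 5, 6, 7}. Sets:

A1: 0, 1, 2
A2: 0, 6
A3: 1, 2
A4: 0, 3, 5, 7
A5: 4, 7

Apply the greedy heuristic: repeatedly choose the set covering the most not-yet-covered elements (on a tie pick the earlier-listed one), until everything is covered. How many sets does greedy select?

Pick 1: A4 covers 4 new elements (0, 3, 5, 7).
Pick 2: A1 covers 2 new elements (1, 2).
Pick 3: A2 covers 1 new elements (6).
Pick 4: A5 covers 1 new elements (4).
Greedy uses 4 sets.

4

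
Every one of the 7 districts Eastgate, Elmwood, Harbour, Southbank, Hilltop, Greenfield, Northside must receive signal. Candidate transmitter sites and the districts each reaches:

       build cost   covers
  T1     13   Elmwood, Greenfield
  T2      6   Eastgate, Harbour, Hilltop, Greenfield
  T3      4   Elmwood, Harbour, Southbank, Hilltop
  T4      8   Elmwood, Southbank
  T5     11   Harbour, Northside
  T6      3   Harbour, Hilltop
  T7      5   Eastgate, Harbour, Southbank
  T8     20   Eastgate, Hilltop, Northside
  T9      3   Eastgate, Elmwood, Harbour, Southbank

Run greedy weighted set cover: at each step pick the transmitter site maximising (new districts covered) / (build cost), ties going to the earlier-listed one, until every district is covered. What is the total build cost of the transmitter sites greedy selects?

20

Pick 1: T9 adds 4 new (Eastgate, Elmwood, Harbour, Southbank) at build cost 3 (ratio 4/3).
Pick 2: T2 adds 2 new (Hilltop, Greenfield) at build cost 6 (ratio 2/6).
Pick 3: T5 adds 1 new (Northside) at build cost 11 (ratio 1/11).
Greedy total build cost: 3 + 6 + 11 = 20.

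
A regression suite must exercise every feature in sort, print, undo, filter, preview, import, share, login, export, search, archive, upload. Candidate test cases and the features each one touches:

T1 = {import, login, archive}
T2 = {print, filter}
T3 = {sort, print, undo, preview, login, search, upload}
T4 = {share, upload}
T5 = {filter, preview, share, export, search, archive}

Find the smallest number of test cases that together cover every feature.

3

T1, T3, T5 together cover {sort, print, undo, filter, preview, import, share, login, export, search, archive, upload} — every feature.
No 2 of the 5 test cases cover everything (all 10 pairs fall short), so 3 is minimum.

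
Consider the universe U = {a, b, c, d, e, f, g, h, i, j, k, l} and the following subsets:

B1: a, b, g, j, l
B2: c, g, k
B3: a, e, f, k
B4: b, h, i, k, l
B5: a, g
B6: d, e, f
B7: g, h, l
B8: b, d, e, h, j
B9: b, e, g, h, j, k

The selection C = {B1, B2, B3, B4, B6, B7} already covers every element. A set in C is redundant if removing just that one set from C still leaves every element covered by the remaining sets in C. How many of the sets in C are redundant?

Drop B1: j uncovered — not redundant.
Drop B2: c uncovered — not redundant.
Drop B3: the rest still cover every element — redundant.
Drop B4: i uncovered — not redundant.
Drop B6: d uncovered — not redundant.
Drop B7: the rest still cover every element — redundant.
2 redundant: B3, B7.

2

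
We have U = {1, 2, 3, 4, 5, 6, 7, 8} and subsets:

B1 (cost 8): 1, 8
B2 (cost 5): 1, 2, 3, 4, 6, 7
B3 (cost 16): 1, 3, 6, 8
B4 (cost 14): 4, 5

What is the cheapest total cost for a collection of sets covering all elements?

27

B1, B2, B4 cover every element at cost 8 + 5 + 14 = 27.
Any cover uses at least 3 sets; among all covering selections none totals below 27.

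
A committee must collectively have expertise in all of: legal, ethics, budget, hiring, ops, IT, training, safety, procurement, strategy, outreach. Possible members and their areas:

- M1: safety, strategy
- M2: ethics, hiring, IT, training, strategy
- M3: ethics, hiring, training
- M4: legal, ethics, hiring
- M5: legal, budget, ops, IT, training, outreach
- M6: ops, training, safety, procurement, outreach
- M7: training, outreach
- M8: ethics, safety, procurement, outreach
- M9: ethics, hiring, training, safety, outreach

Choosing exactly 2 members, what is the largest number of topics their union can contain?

9

Choosing M2, M5 covers {legal, ethics, budget, hiring, ops, IT, training, strategy, outreach} — 9 topics.
No choice of 2 members does better; here safety, procurement are left uncovered.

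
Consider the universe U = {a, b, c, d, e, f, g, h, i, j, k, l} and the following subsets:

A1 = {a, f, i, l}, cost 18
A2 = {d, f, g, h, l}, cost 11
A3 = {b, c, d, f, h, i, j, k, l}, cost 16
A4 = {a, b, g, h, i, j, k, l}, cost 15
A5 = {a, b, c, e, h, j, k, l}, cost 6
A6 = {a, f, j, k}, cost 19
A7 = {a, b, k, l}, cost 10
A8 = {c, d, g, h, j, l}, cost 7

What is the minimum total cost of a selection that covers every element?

A3, A5, A8 cover every element at cost 16 + 6 + 7 = 29.
Any cover uses at least 3 sets; among all covering selections none totals below 29.

29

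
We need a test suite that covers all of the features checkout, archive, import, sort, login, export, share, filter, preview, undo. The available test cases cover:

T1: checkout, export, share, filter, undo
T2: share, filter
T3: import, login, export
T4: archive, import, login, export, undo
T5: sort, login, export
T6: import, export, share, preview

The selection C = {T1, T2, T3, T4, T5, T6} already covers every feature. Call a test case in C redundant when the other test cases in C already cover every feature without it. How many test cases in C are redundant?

2

Drop T1: checkout uncovered — not redundant.
Drop T2: the rest still cover every feature — redundant.
Drop T3: the rest still cover every feature — redundant.
Drop T4: archive uncovered — not redundant.
Drop T5: sort uncovered — not redundant.
Drop T6: preview uncovered — not redundant.
2 redundant: T2, T3.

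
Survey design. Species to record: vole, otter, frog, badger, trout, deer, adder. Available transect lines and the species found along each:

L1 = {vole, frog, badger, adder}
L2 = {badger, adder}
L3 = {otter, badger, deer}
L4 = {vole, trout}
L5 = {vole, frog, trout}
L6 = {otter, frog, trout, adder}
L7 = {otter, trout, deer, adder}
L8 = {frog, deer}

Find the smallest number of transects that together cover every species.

2

L1, L7 together cover {vole, otter, frog, badger, trout, deer, adder} — every species.
No single transect contains all 7 species, so 2 is optimal.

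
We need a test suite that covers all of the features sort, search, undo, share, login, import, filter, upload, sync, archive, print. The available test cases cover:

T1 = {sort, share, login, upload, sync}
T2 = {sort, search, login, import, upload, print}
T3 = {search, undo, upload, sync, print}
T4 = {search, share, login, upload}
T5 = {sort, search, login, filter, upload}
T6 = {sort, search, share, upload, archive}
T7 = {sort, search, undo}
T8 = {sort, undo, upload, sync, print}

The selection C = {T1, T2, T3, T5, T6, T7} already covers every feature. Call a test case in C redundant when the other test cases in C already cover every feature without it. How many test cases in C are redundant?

Drop T1: the rest still cover every feature — redundant.
Drop T2: import uncovered — not redundant.
Drop T3: the rest still cover every feature — redundant.
Drop T5: filter uncovered — not redundant.
Drop T6: archive uncovered — not redundant.
Drop T7: the rest still cover every feature — redundant.
3 redundant: T1, T3, T7.

3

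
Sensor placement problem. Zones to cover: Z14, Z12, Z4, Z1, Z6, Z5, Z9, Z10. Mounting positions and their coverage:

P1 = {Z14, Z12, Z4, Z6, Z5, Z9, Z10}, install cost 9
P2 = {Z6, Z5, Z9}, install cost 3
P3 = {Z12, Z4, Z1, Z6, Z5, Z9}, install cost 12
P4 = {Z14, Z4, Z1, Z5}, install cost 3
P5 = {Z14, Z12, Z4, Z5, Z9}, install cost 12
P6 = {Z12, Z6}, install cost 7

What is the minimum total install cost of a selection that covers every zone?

12

P1, P4 cover every zone at install cost 9 + 3 = 12.
Any cover uses at least 2 sensor positions; among all covering selections none totals below 12.
Greedy by coverage-per-install cost would pick P4, P2, P1 for 15 — worse than the optimum 12.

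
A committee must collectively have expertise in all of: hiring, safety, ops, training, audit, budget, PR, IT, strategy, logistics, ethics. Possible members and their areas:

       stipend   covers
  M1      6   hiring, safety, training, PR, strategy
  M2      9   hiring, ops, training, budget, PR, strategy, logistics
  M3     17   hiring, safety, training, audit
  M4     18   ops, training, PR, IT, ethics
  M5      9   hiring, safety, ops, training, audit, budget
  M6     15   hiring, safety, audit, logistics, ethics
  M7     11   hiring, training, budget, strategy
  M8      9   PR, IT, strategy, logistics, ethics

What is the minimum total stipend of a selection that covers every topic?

18

M5, M8 cover every topic at stipend 9 + 9 = 18.
Any cover uses at least 2 members; among all covering selections none totals below 18.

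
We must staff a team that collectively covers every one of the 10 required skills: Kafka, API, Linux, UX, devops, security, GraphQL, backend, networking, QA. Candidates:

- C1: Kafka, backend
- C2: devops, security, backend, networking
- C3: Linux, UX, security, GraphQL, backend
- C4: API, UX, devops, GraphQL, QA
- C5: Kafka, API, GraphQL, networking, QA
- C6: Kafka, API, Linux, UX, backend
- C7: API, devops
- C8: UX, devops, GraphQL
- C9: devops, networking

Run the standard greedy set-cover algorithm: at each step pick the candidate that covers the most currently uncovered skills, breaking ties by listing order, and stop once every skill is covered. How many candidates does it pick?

Pick 1: C3 covers 5 new skills (Linux, UX, security, GraphQL, backend).
Pick 2: C5 covers 4 new skills (Kafka, API, networking, QA).
Pick 3: C2 covers 1 new skills (devops).
Greedy uses 3 candidates.

3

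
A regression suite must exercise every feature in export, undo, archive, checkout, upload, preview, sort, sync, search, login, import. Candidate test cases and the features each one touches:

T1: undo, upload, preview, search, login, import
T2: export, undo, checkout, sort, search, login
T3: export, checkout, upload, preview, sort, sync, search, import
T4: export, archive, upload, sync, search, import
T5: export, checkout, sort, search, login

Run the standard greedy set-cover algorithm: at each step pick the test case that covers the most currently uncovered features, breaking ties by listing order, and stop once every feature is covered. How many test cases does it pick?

Pick 1: T3 covers 8 new features (export, checkout, upload, preview, sort, sync, search, import).
Pick 2: T1 covers 2 new features (undo, login).
Pick 3: T4 covers 1 new features (archive).
Greedy uses 3 test cases.

3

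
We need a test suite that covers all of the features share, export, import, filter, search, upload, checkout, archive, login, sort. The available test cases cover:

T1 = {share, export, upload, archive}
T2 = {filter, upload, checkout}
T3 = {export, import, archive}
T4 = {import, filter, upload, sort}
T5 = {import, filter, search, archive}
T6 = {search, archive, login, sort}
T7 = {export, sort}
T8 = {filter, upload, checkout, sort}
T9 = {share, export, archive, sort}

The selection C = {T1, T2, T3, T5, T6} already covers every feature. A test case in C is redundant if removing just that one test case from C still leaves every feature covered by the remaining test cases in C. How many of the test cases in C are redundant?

2

Drop T1: share uncovered — not redundant.
Drop T2: checkout uncovered — not redundant.
Drop T3: the rest still cover every feature — redundant.
Drop T5: the rest still cover every feature — redundant.
Drop T6: login, sort uncovered — not redundant.
2 redundant: T3, T5.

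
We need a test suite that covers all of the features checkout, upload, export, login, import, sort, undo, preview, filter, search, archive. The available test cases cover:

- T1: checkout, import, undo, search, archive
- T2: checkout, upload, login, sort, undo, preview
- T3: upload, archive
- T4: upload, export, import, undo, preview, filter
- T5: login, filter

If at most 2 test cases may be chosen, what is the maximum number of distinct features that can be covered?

Choosing T1, T2 covers {checkout, upload, login, import, sort, undo, preview, search, archive} — 9 features.
No choice of 2 test cases does better; here export, filter are left uncovered.

9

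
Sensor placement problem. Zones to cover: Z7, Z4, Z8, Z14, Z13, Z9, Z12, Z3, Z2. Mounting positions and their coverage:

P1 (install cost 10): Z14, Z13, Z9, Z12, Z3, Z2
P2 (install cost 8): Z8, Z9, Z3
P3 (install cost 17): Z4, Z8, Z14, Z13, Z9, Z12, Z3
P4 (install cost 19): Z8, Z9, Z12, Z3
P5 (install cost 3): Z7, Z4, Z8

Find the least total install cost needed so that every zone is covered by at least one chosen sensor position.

P1, P5 cover every zone at install cost 10 + 3 = 13.
Any cover uses at least 2 sensor positions; among all covering selections none totals below 13.

13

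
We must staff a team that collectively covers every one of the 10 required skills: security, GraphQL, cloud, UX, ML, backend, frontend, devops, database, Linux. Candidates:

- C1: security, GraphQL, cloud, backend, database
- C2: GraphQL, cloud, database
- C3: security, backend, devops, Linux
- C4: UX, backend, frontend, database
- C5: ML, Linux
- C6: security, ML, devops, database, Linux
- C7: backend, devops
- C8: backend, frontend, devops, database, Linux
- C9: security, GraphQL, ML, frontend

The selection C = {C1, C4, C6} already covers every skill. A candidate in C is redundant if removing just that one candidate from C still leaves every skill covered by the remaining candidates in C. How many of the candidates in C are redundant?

0

Drop C1: GraphQL, cloud uncovered — not redundant.
Drop C4: UX, frontend uncovered — not redundant.
Drop C6: ML, devops, Linux uncovered — not redundant.
None of the candidates in C is redundant.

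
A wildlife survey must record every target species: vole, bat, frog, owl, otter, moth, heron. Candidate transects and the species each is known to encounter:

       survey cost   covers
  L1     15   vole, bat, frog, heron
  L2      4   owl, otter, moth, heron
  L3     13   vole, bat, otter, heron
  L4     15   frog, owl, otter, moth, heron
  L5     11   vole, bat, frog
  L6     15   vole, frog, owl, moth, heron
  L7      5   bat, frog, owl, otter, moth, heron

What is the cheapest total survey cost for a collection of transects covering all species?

L2, L5 cover every species at survey cost 4 + 11 = 15.
Any cover uses at least 2 transects; among all covering selections none totals below 15.
Greedy by coverage-per-survey cost would pick L7, L5 for 16 — worse than the optimum 15.

15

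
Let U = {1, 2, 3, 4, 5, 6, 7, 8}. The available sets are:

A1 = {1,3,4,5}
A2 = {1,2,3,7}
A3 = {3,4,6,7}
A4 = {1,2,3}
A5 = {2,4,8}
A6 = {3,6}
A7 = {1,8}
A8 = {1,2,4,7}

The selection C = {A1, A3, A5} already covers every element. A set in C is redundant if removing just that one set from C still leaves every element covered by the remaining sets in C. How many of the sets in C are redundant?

Drop A1: 1, 5 uncovered — not redundant.
Drop A3: 6, 7 uncovered — not redundant.
Drop A5: 2, 8 uncovered — not redundant.
None of the sets in C is redundant.

0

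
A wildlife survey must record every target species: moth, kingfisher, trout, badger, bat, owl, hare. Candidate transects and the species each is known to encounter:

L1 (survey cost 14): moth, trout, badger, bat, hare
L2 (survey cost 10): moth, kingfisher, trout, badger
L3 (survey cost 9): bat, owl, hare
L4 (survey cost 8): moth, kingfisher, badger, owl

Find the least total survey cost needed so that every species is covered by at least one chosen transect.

19

L2, L3 cover every species at survey cost 10 + 9 = 19.
Any cover uses at least 2 transects; among all covering selections none totals below 19.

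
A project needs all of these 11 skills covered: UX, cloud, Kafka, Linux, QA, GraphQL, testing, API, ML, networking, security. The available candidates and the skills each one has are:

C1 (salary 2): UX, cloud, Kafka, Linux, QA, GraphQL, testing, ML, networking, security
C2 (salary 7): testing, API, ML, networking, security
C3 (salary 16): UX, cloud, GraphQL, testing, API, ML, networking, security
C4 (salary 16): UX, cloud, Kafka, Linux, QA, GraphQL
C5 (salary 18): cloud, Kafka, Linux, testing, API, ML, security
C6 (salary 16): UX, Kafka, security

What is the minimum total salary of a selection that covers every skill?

9

C1, C2 cover every skill at salary 2 + 7 = 9.
Any cover uses at least 2 candidates; among all covering selections none totals below 9.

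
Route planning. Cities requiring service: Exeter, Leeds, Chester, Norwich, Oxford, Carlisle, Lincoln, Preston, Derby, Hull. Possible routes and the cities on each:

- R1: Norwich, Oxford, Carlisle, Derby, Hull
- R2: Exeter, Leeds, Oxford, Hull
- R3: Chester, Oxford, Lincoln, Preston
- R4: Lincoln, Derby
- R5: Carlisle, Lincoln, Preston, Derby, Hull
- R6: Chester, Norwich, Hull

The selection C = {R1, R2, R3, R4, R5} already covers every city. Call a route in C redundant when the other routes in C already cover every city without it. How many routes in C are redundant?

2

Drop R1: Norwich uncovered — not redundant.
Drop R2: Exeter, Leeds uncovered — not redundant.
Drop R3: Chester uncovered — not redundant.
Drop R4: the rest still cover every city — redundant.
Drop R5: the rest still cover every city — redundant.
2 redundant: R4, R5.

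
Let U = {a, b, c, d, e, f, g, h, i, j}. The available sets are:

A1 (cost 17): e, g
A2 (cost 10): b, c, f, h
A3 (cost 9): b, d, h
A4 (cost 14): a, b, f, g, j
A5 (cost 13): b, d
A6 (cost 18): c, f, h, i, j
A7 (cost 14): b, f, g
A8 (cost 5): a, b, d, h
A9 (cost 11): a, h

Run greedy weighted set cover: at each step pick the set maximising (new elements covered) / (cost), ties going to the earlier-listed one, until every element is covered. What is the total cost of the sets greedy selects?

Pick 1: A8 adds 4 new (a, b, d, h) at cost 5 (ratio 4/5).
Pick 2: A6 adds 4 new (c, f, i, j) at cost 18 (ratio 4/18).
Pick 3: A1 adds 2 new (e, g) at cost 17 (ratio 2/17).
Greedy total cost: 5 + 18 + 17 = 40.

40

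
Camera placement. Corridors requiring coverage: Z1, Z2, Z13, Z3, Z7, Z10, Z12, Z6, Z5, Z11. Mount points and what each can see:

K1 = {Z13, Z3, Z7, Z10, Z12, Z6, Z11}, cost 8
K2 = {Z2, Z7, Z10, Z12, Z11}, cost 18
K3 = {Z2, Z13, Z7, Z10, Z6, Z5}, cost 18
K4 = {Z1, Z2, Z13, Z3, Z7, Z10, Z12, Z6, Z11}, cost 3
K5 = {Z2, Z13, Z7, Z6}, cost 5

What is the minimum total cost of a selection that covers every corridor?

K3, K4 cover every corridor at cost 18 + 3 = 21.
Any cover uses at least 2 camera mounts; among all covering selections none totals below 21.

21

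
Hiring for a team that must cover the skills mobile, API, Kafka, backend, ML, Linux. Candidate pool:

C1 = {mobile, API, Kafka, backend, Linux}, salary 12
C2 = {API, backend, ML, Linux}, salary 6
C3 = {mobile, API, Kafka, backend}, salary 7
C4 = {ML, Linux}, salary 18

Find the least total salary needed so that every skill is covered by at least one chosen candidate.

13

C2, C3 cover every skill at salary 6 + 7 = 13.
Any cover uses at least 2 candidates; among all covering selections none totals below 13.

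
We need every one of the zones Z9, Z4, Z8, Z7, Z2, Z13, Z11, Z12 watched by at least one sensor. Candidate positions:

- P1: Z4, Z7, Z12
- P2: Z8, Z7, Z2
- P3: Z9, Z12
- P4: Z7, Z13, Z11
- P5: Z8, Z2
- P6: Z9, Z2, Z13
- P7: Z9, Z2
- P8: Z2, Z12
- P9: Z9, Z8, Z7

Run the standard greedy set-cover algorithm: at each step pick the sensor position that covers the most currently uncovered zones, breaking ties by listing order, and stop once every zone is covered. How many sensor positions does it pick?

Pick 1: P1 covers 3 new zones (Z4, Z7, Z12).
Pick 2: P6 covers 3 new zones (Z9, Z2, Z13).
Pick 3: P2 covers 1 new zones (Z8).
Pick 4: P4 covers 1 new zones (Z11).
Greedy uses 4 sensor positions.

4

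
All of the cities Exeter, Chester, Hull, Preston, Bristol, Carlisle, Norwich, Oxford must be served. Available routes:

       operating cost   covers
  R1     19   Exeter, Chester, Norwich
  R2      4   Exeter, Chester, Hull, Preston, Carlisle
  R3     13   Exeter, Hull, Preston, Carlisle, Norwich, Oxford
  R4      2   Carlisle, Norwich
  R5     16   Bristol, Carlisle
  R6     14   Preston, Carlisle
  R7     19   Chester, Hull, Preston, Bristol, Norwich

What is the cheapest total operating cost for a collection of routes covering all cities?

32

R3, R7 cover every city at operating cost 13 + 19 = 32.
Any cover uses at least 2 routes; among all covering selections none totals below 32.
Greedy by coverage-per-operating cost would pick R2, R4, R3, R5 for 35 — worse than the optimum 32.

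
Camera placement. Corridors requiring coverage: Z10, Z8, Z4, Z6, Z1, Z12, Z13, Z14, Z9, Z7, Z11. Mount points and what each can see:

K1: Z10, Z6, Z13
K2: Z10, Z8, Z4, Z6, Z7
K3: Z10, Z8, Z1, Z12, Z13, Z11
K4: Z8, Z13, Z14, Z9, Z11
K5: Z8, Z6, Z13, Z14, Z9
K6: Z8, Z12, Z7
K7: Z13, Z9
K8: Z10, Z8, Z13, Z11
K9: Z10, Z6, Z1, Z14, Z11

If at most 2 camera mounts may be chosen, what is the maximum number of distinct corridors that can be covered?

Choosing K2, K3 covers {Z10, Z8, Z4, Z6, Z1, Z12, Z13, Z7, Z11} — 9 corridors.
No choice of 2 camera mounts does better; here Z14, Z9 are left uncovered.

9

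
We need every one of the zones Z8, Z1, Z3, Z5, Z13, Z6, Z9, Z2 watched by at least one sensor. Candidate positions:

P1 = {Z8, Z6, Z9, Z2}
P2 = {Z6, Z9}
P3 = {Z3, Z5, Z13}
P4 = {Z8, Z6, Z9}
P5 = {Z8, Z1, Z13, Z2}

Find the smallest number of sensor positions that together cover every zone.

P1, P3, P5 together cover {Z8, Z1, Z3, Z5, Z13, Z6, Z9, Z2} — every zone.
No 2 of the 5 sensor positions cover everything (all 10 pairs fall short), so 3 is minimum.

3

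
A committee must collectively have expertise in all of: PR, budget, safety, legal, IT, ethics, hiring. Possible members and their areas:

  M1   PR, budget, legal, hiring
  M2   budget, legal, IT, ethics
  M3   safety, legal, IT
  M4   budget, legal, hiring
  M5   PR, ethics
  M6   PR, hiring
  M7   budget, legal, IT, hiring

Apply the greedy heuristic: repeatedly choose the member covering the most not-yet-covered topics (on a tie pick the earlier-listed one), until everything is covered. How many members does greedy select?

Pick 1: M1 covers 4 new topics (PR, budget, legal, hiring).
Pick 2: M2 covers 2 new topics (IT, ethics).
Pick 3: M3 covers 1 new topics (safety).
Greedy uses 3 members.

3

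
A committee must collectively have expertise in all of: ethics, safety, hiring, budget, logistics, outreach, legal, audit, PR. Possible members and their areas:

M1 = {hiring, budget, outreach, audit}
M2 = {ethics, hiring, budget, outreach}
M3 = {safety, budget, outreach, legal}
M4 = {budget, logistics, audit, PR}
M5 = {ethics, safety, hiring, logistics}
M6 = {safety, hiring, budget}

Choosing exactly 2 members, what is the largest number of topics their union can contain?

Choosing M1, M5 covers {ethics, safety, hiring, budget, logistics, outreach, audit} — 7 topics.
No choice of 2 members does better; here legal, PR are left uncovered.

7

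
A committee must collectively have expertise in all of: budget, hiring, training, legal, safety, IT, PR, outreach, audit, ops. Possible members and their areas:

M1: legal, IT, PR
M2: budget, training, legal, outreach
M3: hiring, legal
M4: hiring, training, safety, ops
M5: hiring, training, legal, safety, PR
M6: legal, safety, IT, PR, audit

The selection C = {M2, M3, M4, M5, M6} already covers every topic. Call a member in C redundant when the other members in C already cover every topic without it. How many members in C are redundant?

Drop M2: budget, outreach uncovered — not redundant.
Drop M3: the rest still cover every topic — redundant.
Drop M4: ops uncovered — not redundant.
Drop M5: the rest still cover every topic — redundant.
Drop M6: IT, audit uncovered — not redundant.
2 redundant: M3, M5.

2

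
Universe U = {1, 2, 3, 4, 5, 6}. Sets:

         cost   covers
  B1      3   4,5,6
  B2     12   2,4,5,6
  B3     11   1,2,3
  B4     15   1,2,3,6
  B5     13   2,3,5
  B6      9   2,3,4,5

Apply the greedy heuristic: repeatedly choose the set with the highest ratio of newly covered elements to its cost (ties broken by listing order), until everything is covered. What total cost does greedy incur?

14

Pick 1: B1 adds 3 new (4, 5, 6) at cost 3 (ratio 3/3).
Pick 2: B3 adds 3 new (1, 2, 3) at cost 11 (ratio 3/11).
Greedy total cost: 3 + 11 = 14.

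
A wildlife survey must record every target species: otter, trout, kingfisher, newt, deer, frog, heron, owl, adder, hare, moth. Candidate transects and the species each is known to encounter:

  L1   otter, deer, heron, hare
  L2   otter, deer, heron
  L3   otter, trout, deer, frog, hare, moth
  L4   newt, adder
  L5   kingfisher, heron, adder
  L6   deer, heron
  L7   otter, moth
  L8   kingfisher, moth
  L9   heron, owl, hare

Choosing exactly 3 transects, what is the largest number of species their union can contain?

Choosing L3, L4, L5 covers {otter, trout, kingfisher, newt, deer, frog, heron, adder, hare, moth} — 10 species.
No choice of 3 transects does better; here owl is left uncovered.

10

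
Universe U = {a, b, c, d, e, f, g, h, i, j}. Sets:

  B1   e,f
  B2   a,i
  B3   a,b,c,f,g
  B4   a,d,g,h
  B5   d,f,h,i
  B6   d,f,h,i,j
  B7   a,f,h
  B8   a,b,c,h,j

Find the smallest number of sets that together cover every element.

B1, B3, B6 together cover {a, b, c, d, e, f, g, h, i, j} — every element.
No 2 of the 8 sets cover everything (all 28 pairs fall short), so 3 is minimum.

3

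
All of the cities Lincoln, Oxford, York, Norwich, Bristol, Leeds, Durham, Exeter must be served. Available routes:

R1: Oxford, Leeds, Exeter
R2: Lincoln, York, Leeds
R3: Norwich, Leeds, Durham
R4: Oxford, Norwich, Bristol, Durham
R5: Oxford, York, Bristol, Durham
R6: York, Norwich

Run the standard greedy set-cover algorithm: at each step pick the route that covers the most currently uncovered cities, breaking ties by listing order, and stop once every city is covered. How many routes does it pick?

3

Pick 1: R4 covers 4 new cities (Oxford, Norwich, Bristol, Durham).
Pick 2: R2 covers 3 new cities (Lincoln, York, Leeds).
Pick 3: R1 covers 1 new cities (Exeter).
Greedy uses 3 routes.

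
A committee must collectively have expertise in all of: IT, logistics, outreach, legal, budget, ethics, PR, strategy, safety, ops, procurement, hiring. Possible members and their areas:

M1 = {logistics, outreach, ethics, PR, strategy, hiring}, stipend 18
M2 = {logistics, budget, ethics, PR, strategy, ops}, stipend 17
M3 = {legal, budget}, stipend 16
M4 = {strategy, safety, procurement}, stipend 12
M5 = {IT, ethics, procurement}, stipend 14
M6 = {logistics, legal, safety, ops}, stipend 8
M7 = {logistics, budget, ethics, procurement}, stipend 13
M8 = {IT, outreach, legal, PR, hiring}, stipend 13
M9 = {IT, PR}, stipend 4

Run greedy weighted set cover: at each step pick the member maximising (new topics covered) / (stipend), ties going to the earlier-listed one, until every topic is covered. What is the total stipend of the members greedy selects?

Pick 1: M6 adds 4 new (logistics, legal, safety, ops) at stipend 8 (ratio 4/8).
Pick 2: M9 adds 2 new (IT, PR) at stipend 4 (ratio 2/4).
Pick 3: M7 adds 3 new (budget, ethics, procurement) at stipend 13 (ratio 3/13).
Pick 4: M1 adds 3 new (outreach, strategy, hiring) at stipend 18 (ratio 3/18).
Greedy total stipend: 8 + 4 + 13 + 18 = 43. (The true optimum is 42, so greedy overshoots here.)

43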